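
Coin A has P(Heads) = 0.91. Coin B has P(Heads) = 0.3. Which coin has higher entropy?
B

For binary distributions, entropy is maximized at p=0.5 and decreases as p moves toward 0 or 1.

H(A) = H(0.91) = 0.4365 bits
H(B) = H(0.3) = 0.8813 bits

Distribution B (p=0.3) is closer to uniform (p=0.5), so it has higher entropy.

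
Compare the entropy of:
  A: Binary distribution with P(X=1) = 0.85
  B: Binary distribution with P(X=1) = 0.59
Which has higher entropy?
B

For binary distributions, entropy is maximized at p=0.5 and decreases as p moves toward 0 or 1.

H(A) = H(0.85) = 0.6098 bits
H(B) = H(0.59) = 0.9765 bits

Distribution B (p=0.59) is closer to uniform (p=0.5), so it has higher entropy.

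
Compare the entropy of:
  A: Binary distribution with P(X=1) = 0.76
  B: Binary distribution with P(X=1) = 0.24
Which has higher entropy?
Equal

For binary distributions, entropy is maximized at p=0.5 and decreases as p moves toward 0 or 1.

H(A) = H(0.76) = 0.7950 bits
H(B) = H(0.24) = 0.7950 bits

Both distributions are equally far from uniform (|0.76-0.5| = |0.24-0.5|), so they have the same entropy.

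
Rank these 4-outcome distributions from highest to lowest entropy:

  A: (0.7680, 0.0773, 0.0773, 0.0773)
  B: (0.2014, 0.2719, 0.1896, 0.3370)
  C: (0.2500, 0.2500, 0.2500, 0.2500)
C > B > A

Key insight: Entropy is maximized by uniform distributions and minimized by concentrated distributions.

- Uniform distributions have maximum entropy log₂(4) = 2.0000 bits
- The more "peaked" or concentrated a distribution, the lower its entropy

Entropies:
  H(A) = 1.1492 bits
  H(B) = 1.9602 bits
  H(C) = 2.0000 bits

Ranking: C > B > A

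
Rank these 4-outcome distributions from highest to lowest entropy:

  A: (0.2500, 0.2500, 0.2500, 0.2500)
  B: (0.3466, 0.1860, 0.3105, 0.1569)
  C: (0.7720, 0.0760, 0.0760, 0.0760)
A > B > C

Key insight: Entropy is maximized by uniform distributions and minimized by concentrated distributions.

- Uniform distributions have maximum entropy log₂(4) = 2.0000 bits
- The more "peaked" or concentrated a distribution, the lower its entropy

Entropies:
  H(A) = 2.0000 bits
  H(B) = 1.9243 bits
  H(C) = 1.1359 bits

Ranking: A > B > C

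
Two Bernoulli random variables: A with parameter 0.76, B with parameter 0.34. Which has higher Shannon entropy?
B

For binary distributions, entropy is maximized at p=0.5 and decreases as p moves toward 0 or 1.

H(A) = H(0.76) = 0.7950 bits
H(B) = H(0.34) = 0.9248 bits

Distribution B (p=0.34) is closer to uniform (p=0.5), so it has higher entropy.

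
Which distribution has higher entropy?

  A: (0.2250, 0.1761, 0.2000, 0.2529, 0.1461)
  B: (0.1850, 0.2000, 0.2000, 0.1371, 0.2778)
A

Both distributions are close to uniform, making this a harder comparison.

H(A) = 2.2967 bits
H(B) = 2.2856 bits

The distribution closer to uniform has higher entropy.
Answer: A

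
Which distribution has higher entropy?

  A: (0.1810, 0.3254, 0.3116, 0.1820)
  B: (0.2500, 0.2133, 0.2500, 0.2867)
B

Both distributions are close to uniform, making this a harder comparison.

H(A) = 1.9450 bits
H(B) = 1.9922 bits

The distribution closer to uniform has higher entropy.
Answer: B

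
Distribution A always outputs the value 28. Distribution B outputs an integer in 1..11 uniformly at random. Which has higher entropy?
B

A is deterministic, so H(A) = 0. B is uniform over 11 outcomes, so H(B) = log₂(11) = 3.459 bits. Any distribution with genuine randomness has higher entropy than a deterministic one.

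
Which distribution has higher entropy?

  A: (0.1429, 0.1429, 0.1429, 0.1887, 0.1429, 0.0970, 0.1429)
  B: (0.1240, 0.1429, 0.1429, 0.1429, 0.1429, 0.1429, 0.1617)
B

Both distributions are close to uniform, making this a harder comparison.

H(A) = 2.7857 bits
H(B) = 2.8038 bits

The distribution closer to uniform has higher entropy.
Answer: B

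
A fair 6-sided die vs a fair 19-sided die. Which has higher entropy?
19-sided die

Both are uniform distributions; for uniform over n outcomes, H = log₂(n). H(6-sided) = log₂(6) = 2.585 bits and H(19-sided) = log₂(19) = 4.248 bits. More outcomes in a uniform distribution means higher entropy.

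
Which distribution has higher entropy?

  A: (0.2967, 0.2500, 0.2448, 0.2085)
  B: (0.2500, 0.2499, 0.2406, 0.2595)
B

Both distributions are close to uniform, making this a harder comparison.

H(A) = 1.9887 bits
H(B) = 1.9995 bits

The distribution closer to uniform has higher entropy.
Answer: B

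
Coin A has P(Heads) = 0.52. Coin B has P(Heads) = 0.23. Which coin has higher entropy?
A

For binary distributions, entropy is maximized at p=0.5 and decreases as p moves toward 0 or 1.

H(A) = H(0.52) = 0.9988 bits
H(B) = H(0.23) = 0.7780 bits

Distribution A (p=0.52) is closer to uniform (p=0.5), so it has higher entropy.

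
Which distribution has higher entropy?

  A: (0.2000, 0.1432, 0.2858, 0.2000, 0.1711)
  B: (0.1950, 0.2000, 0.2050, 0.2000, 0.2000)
B

Both distributions are close to uniform, making this a harder comparison.

H(A) = 2.2824 bits
H(B) = 2.3217 bits

The distribution closer to uniform has higher entropy.
Answer: B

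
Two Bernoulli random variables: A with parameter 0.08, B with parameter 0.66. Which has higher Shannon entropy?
B

For binary distributions, entropy is maximized at p=0.5 and decreases as p moves toward 0 or 1.

H(A) = H(0.08) = 0.4022 bits
H(B) = H(0.66) = 0.9248 bits

Distribution B (p=0.66) is closer to uniform (p=0.5), so it has higher entropy.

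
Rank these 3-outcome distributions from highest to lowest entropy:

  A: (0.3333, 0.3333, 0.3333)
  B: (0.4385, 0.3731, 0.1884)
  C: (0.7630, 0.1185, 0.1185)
A > B > C

Key insight: Entropy is maximized by uniform distributions and minimized by concentrated distributions.

- Uniform distributions have maximum entropy log₂(3) = 1.5850 bits
- The more "peaked" or concentrated a distribution, the lower its entropy

Entropies:
  H(A) = 1.5850 bits
  H(B) = 1.5059 bits
  H(C) = 1.0270 bits

Ranking: A > B > C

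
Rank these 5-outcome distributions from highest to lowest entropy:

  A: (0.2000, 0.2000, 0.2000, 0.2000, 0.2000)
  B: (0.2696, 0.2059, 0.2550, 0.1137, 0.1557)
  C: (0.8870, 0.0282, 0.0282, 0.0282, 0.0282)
A > B > C

Key insight: Entropy is maximized by uniform distributions and minimized by concentrated distributions.

- Uniform distributions have maximum entropy log₂(5) = 2.3219 bits
- The more "peaked" or concentrated a distribution, the lower its entropy

Entropies:
  H(A) = 2.3219 bits
  H(B) = 2.2565 bits
  H(C) = 0.7349 bits

Ranking: A > B > C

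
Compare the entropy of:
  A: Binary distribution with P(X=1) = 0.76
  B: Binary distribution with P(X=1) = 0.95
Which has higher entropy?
A

For binary distributions, entropy is maximized at p=0.5 and decreases as p moves toward 0 or 1.

H(A) = H(0.76) = 0.7950 bits
H(B) = H(0.95) = 0.2864 bits

Distribution A (p=0.76) is closer to uniform (p=0.5), so it has higher entropy.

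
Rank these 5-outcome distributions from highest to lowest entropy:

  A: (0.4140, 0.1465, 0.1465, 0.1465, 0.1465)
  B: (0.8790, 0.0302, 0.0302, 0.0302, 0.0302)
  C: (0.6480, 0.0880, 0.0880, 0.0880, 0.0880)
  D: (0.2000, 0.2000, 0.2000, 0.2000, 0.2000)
D > A > C > B

Key insight: Entropy is maximized by uniform distributions and minimized by concentrated distributions.

Entropies:
  H(A) = 2.1506 bits
  H(B) = 0.7742 bits
  H(C) = 1.6398 bits
  H(D) = 2.3219 bits

Ranking: D > A > C > B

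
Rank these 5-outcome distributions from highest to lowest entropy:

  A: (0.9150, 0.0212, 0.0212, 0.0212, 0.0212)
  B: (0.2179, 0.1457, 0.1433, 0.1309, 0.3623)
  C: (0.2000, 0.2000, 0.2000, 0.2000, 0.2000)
C > B > A

Key insight: Entropy is maximized by uniform distributions and minimized by concentrated distributions.

- Uniform distributions have maximum entropy log₂(5) = 2.3219 bits
- The more "peaked" or concentrated a distribution, the lower its entropy

Entropies:
  H(A) = 0.5896 bits
  H(B) = 2.2001 bits
  H(C) = 2.3219 bits

Ranking: C > B > A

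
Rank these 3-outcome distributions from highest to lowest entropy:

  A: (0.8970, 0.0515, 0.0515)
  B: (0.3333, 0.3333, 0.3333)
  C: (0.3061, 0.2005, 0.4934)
B > C > A

Key insight: Entropy is maximized by uniform distributions and minimized by concentrated distributions.

- Uniform distributions have maximum entropy log₂(3) = 1.5850 bits
- The more "peaked" or concentrated a distribution, the lower its entropy

Entropies:
  H(A) = 0.5814 bits
  H(B) = 1.5850 bits
  H(C) = 1.4905 bits

Ranking: B > C > A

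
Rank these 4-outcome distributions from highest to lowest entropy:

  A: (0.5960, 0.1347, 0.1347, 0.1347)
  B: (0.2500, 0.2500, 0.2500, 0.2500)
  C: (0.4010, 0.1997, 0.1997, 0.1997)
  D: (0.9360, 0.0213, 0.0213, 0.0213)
B > C > A > D

Key insight: Entropy is maximized by uniform distributions and minimized by concentrated distributions.

Entropies:
  H(A) = 1.6136 bits
  H(B) = 2.0000 bits
  H(C) = 1.9209 bits
  H(D) = 0.4446 bits

Ranking: B > C > A > D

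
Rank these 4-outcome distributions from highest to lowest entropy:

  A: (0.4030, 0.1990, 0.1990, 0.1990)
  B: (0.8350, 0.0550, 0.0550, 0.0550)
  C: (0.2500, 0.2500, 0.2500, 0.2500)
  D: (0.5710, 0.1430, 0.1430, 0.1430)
C > A > D > B

Key insight: Entropy is maximized by uniform distributions and minimized by concentrated distributions.

Entropies:
  H(A) = 1.9189 bits
  H(B) = 0.9077 bits
  H(C) = 2.0000 bits
  H(D) = 1.6654 bits

Ranking: C > A > D > B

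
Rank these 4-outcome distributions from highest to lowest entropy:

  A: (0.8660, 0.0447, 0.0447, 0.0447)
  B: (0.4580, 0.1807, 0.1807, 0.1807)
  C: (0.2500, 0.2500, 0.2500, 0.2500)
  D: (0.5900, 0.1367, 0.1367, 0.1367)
C > B > D > A

Key insight: Entropy is maximized by uniform distributions and minimized by concentrated distributions.

Entropies:
  H(A) = 0.7807 bits
  H(B) = 1.8540 bits
  H(C) = 2.0000 bits
  H(D) = 1.6263 bits

Ranking: C > B > D > A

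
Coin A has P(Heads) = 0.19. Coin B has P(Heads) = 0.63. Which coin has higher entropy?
B

For binary distributions, entropy is maximized at p=0.5 and decreases as p moves toward 0 or 1.

H(A) = H(0.19) = 0.7015 bits
H(B) = H(0.63) = 0.9507 bits

Distribution B (p=0.63) is closer to uniform (p=0.5), so it has higher entropy.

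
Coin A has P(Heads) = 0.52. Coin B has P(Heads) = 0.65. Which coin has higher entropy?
A

For binary distributions, entropy is maximized at p=0.5 and decreases as p moves toward 0 or 1.

H(A) = H(0.52) = 0.9988 bits
H(B) = H(0.65) = 0.9341 bits

Distribution A (p=0.52) is closer to uniform (p=0.5), so it has higher entropy.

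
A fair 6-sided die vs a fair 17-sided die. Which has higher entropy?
17-sided die

Both are uniform distributions; for uniform over n outcomes, H = log₂(n). H(6-sided) = log₂(6) = 2.585 bits and H(17-sided) = log₂(17) = 4.087 bits. More outcomes in a uniform distribution means higher entropy.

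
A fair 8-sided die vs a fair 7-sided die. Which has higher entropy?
8-sided die

Both are uniform distributions; for uniform over n outcomes, H = log₂(n). H(8-sided) = log₂(8) = 3.000 bits and H(7-sided) = log₂(7) = 2.807 bits. More outcomes in a uniform distribution means higher entropy.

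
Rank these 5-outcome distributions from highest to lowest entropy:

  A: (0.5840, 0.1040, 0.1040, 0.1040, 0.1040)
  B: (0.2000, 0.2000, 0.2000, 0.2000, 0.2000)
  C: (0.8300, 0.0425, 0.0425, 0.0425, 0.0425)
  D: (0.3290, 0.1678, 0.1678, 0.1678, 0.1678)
B > D > A > C

Key insight: Entropy is maximized by uniform distributions and minimized by concentrated distributions.

Entropies:
  H(A) = 1.8115 bits
  H(B) = 2.3219 bits
  H(C) = 0.9977 bits
  H(D) = 2.2559 bits

Ranking: B > D > A > C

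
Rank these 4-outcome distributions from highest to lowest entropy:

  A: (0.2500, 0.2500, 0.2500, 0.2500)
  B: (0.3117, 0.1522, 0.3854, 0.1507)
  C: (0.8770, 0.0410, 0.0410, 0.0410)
A > B > C

Key insight: Entropy is maximized by uniform distributions and minimized by concentrated distributions.

- Uniform distributions have maximum entropy log₂(4) = 2.0000 bits
- The more "peaked" or concentrated a distribution, the lower its entropy

Entropies:
  H(A) = 2.0000 bits
  H(B) = 1.8791 bits
  H(C) = 0.7329 bits

Ranking: A > B > C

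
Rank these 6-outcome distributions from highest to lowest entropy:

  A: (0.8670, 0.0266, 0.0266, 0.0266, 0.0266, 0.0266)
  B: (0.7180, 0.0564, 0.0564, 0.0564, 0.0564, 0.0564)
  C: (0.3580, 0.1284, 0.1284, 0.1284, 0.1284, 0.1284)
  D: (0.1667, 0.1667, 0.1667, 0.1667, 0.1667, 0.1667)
D > C > B > A

Key insight: Entropy is maximized by uniform distributions and minimized by concentrated distributions.

Entropies:
  H(A) = 0.8744 bits
  H(B) = 1.5129 bits
  H(C) = 2.4317 bits
  H(D) = 2.5850 bits

Ranking: D > C > B > A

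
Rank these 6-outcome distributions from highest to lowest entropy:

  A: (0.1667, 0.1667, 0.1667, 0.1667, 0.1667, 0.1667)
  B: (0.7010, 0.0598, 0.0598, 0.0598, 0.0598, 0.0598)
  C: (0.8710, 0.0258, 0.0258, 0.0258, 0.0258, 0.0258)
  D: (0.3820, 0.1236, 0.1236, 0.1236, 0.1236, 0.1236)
A > D > B > C

Key insight: Entropy is maximized by uniform distributions and minimized by concentrated distributions.

Entropies:
  H(A) = 2.5850 bits
  H(B) = 1.5743 bits
  H(C) = 0.8542 bits
  H(D) = 2.3944 bits

Ranking: A > D > B > C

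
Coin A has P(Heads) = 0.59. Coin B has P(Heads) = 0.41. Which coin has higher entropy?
Equal

For binary distributions, entropy is maximized at p=0.5 and decreases as p moves toward 0 or 1.

H(A) = H(0.59) = 0.9765 bits
H(B) = H(0.41) = 0.9765 bits

Both distributions are equally far from uniform (|0.59-0.5| = |0.41-0.5|), so they have the same entropy.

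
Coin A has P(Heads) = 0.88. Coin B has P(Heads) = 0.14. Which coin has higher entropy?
B

For binary distributions, entropy is maximized at p=0.5 and decreases as p moves toward 0 or 1.

H(A) = H(0.88) = 0.5294 bits
H(B) = H(0.14) = 0.5842 bits

Distribution B (p=0.14) is closer to uniform (p=0.5), so it has higher entropy.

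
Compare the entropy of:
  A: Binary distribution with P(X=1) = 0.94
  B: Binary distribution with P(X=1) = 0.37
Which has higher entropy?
B

For binary distributions, entropy is maximized at p=0.5 and decreases as p moves toward 0 or 1.

H(A) = H(0.94) = 0.3274 bits
H(B) = H(0.37) = 0.9507 bits

Distribution B (p=0.37) is closer to uniform (p=0.5), so it has higher entropy.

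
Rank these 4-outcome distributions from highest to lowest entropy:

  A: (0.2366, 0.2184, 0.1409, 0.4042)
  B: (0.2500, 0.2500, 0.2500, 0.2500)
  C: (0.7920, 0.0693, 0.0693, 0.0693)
B > A > C

Key insight: Entropy is maximized by uniform distributions and minimized by concentrated distributions.

- Uniform distributions have maximum entropy log₂(4) = 2.0000 bits
- The more "peaked" or concentrated a distribution, the lower its entropy

Entropies:
  H(A) = 1.8979 bits
  H(B) = 2.0000 bits
  H(C) = 1.0673 bits

Ranking: B > A > C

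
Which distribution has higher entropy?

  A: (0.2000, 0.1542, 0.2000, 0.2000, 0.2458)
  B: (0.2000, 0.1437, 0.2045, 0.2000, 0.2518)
A

Both distributions are close to uniform, making this a harder comparison.

H(A) = 2.3067 bits
H(B) = 2.3002 bits

The distribution closer to uniform has higher entropy.
Answer: A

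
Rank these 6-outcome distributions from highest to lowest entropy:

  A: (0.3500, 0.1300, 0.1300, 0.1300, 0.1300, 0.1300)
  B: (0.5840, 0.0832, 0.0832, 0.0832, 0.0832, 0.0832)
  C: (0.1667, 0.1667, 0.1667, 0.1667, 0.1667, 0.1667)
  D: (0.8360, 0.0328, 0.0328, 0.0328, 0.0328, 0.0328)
C > A > B > D

Key insight: Entropy is maximized by uniform distributions and minimized by concentrated distributions.

Entropies:
  H(A) = 2.4433 bits
  H(B) = 1.9455 bits
  H(C) = 2.5850 bits
  H(D) = 1.0246 bits

Ranking: C > A > B > D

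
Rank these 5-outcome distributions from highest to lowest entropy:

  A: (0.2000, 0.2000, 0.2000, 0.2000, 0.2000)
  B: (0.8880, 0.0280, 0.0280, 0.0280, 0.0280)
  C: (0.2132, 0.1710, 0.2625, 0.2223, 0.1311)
A > C > B

Key insight: Entropy is maximized by uniform distributions and minimized by concentrated distributions.

- Uniform distributions have maximum entropy log₂(5) = 2.3219 bits
- The more "peaked" or concentrated a distribution, the lower its entropy

Entropies:
  H(A) = 2.3219 bits
  H(B) = 0.7299 bits
  H(C) = 2.2841 bits

Ranking: A > C > B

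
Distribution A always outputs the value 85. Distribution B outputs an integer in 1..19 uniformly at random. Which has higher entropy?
B

A is deterministic, so H(A) = 0. B is uniform over 19 outcomes, so H(B) = log₂(19) = 4.248 bits. Any distribution with genuine randomness has higher entropy than a deterministic one.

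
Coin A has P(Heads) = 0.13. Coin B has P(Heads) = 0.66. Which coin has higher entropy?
B

For binary distributions, entropy is maximized at p=0.5 and decreases as p moves toward 0 or 1.

H(A) = H(0.13) = 0.5574 bits
H(B) = H(0.66) = 0.9248 bits

Distribution B (p=0.66) is closer to uniform (p=0.5), so it has higher entropy.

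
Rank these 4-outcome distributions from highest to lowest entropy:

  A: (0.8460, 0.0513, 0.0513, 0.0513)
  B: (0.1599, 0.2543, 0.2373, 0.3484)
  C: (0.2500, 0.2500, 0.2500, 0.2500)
C > B > A

Key insight: Entropy is maximized by uniform distributions and minimized by concentrated distributions.

- Uniform distributions have maximum entropy log₂(4) = 2.0000 bits
- The more "peaked" or concentrated a distribution, the lower its entropy

Entropies:
  H(A) = 0.8638 bits
  H(B) = 1.9477 bits
  H(C) = 2.0000 bits

Ranking: C > B > A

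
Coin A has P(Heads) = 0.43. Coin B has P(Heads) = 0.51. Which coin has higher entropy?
B

For binary distributions, entropy is maximized at p=0.5 and decreases as p moves toward 0 or 1.

H(A) = H(0.43) = 0.9858 bits
H(B) = H(0.51) = 0.9997 bits

Distribution B (p=0.51) is closer to uniform (p=0.5), so it has higher entropy.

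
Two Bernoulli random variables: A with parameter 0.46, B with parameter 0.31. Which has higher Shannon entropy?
A

For binary distributions, entropy is maximized at p=0.5 and decreases as p moves toward 0 or 1.

H(A) = H(0.46) = 0.9954 bits
H(B) = H(0.31) = 0.8932 bits

Distribution A (p=0.46) is closer to uniform (p=0.5), so it has higher entropy.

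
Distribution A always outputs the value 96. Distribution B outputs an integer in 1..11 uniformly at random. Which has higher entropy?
B

A is deterministic, so H(A) = 0. B is uniform over 11 outcomes, so H(B) = log₂(11) = 3.459 bits. Any distribution with genuine randomness has higher entropy than a deterministic one.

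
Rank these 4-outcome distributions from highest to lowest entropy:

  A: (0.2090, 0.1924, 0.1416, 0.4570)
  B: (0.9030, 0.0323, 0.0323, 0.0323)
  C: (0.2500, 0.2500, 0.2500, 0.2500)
C > A > B

Key insight: Entropy is maximized by uniform distributions and minimized by concentrated distributions.

- Uniform distributions have maximum entropy log₂(4) = 2.0000 bits
- The more "peaked" or concentrated a distribution, the lower its entropy

Entropies:
  H(A) = 1.8451 bits
  H(B) = 0.6132 bits
  H(C) = 2.0000 bits

Ranking: C > A > B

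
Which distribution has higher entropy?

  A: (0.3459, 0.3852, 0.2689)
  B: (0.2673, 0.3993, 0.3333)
A

Both distributions are close to uniform, making this a harder comparison.

H(A) = 1.5695 bits
H(B) = 1.5660 bits

The distribution closer to uniform has higher entropy.
Answer: A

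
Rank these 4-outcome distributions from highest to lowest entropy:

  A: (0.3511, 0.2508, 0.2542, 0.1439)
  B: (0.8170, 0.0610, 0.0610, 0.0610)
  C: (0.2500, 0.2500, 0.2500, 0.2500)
C > A > B

Key insight: Entropy is maximized by uniform distributions and minimized by concentrated distributions.

- Uniform distributions have maximum entropy log₂(4) = 2.0000 bits
- The more "peaked" or concentrated a distribution, the lower its entropy

Entropies:
  H(A) = 1.9354 bits
  H(B) = 0.9766 bits
  H(C) = 2.0000 bits

Ranking: C > A > B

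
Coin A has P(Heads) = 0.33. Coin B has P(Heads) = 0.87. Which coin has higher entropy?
A

For binary distributions, entropy is maximized at p=0.5 and decreases as p moves toward 0 or 1.

H(A) = H(0.33) = 0.9149 bits
H(B) = H(0.87) = 0.5574 bits

Distribution A (p=0.33) is closer to uniform (p=0.5), so it has higher entropy.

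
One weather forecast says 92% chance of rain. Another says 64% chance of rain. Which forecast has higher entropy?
64% forecast

Treat each forecast as a Bernoulli distribution. Binary entropy is maximized at p=0.5 and falls off symmetrically toward 0 or 1. The 64% forecast is closer to 50%, so it is more uncertain. H(92%) ≈ 0.402 bits, H(64%) ≈ 0.943 bits.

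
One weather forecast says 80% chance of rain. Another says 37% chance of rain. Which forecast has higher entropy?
37% forecast

Treat each forecast as a Bernoulli distribution. Binary entropy is maximized at p=0.5 and falls off symmetrically toward 0 or 1. The 37% forecast is closer to 50%, so it is more uncertain. H(80%) ≈ 0.722 bits, H(37%) ≈ 0.951 bits.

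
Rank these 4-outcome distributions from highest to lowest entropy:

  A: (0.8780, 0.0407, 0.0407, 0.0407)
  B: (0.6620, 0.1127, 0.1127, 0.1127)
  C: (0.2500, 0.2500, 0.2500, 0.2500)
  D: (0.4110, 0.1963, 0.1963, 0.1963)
C > D > B > A

Key insight: Entropy is maximized by uniform distributions and minimized by concentrated distributions.

Entropies:
  H(A) = 0.7284 bits
  H(B) = 1.4586 bits
  H(C) = 2.0000 bits
  H(D) = 1.9106 bits

Ranking: C > D > B > A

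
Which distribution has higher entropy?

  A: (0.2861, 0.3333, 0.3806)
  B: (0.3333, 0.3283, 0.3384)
B

Both distributions are close to uniform, making this a harder comparison.

H(A) = 1.5753 bits
H(B) = 1.5849 bits

The distribution closer to uniform has higher entropy.
Answer: B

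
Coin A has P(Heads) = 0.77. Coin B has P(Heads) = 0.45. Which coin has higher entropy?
B

For binary distributions, entropy is maximized at p=0.5 and decreases as p moves toward 0 or 1.

H(A) = H(0.77) = 0.7780 bits
H(B) = H(0.45) = 0.9928 bits

Distribution B (p=0.45) is closer to uniform (p=0.5), so it has higher entropy.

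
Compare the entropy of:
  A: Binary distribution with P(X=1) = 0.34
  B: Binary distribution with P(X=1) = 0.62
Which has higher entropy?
B

For binary distributions, entropy is maximized at p=0.5 and decreases as p moves toward 0 or 1.

H(A) = H(0.34) = 0.9248 bits
H(B) = H(0.62) = 0.9580 bits

Distribution B (p=0.62) is closer to uniform (p=0.5), so it has higher entropy.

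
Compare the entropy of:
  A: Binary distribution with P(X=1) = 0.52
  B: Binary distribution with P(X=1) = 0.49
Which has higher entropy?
B

For binary distributions, entropy is maximized at p=0.5 and decreases as p moves toward 0 or 1.

H(A) = H(0.52) = 0.9988 bits
H(B) = H(0.49) = 0.9997 bits

Distribution B (p=0.49) is closer to uniform (p=0.5), so it has higher entropy.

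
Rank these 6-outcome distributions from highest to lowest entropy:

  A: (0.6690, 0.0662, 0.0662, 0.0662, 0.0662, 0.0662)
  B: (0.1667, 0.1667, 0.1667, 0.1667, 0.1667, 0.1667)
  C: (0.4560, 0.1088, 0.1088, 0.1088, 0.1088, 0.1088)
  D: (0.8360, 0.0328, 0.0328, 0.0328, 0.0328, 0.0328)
B > C > A > D

Key insight: Entropy is maximized by uniform distributions and minimized by concentrated distributions.

Entropies:
  H(A) = 1.6845 bits
  H(B) = 2.5850 bits
  H(C) = 2.2575 bits
  H(D) = 1.0246 bits

Ranking: B > C > A > D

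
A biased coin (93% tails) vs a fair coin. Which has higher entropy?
Fair coin

The fair coin is uniform (p=0.5), maximizing binary entropy at 1 bit. The biased coin has H(0.93) ≈ 0.366 bits — its outcome is more predictable, so its entropy is lower.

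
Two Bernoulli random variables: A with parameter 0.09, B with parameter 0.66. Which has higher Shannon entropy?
B

For binary distributions, entropy is maximized at p=0.5 and decreases as p moves toward 0 or 1.

H(A) = H(0.09) = 0.4365 bits
H(B) = H(0.66) = 0.9248 bits

Distribution B (p=0.66) is closer to uniform (p=0.5), so it has higher entropy.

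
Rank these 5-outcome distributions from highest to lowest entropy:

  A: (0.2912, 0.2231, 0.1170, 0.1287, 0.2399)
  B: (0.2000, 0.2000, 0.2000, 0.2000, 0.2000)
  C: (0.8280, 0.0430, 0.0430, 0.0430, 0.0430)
B > A > C

Key insight: Entropy is maximized by uniform distributions and minimized by concentrated distributions.

- Uniform distributions have maximum entropy log₂(5) = 2.3219 bits
- The more "peaked" or concentrated a distribution, the lower its entropy

Entropies:
  H(A) = 2.2382 bits
  H(B) = 2.3219 bits
  H(C) = 1.0063 bits

Ranking: B > A > C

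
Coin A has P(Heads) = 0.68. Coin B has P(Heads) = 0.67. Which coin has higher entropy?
B

For binary distributions, entropy is maximized at p=0.5 and decreases as p moves toward 0 or 1.

H(A) = H(0.68) = 0.9044 bits
H(B) = H(0.67) = 0.9149 bits

Distribution B (p=0.67) is closer to uniform (p=0.5), so it has higher entropy.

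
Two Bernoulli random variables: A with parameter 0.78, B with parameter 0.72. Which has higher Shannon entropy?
B

For binary distributions, entropy is maximized at p=0.5 and decreases as p moves toward 0 or 1.

H(A) = H(0.78) = 0.7602 bits
H(B) = H(0.72) = 0.8555 bits

Distribution B (p=0.72) is closer to uniform (p=0.5), so it has higher entropy.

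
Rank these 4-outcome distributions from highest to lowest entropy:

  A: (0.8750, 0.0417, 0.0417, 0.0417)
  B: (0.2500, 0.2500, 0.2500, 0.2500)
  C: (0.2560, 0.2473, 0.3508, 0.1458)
B > C > A

Key insight: Entropy is maximized by uniform distributions and minimized by concentrated distributions.

- Uniform distributions have maximum entropy log₂(4) = 2.0000 bits
- The more "peaked" or concentrated a distribution, the lower its entropy

Entropies:
  H(A) = 0.7417 bits
  H(B) = 2.0000 bits
  H(C) = 1.9370 bits

Ranking: B > C > A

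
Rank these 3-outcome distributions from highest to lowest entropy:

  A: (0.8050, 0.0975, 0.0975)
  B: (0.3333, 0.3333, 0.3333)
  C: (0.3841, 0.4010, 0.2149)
B > C > A

Key insight: Entropy is maximized by uniform distributions and minimized by concentrated distributions.

- Uniform distributions have maximum entropy log₂(3) = 1.5850 bits
- The more "peaked" or concentrated a distribution, the lower its entropy

Entropies:
  H(A) = 0.9068 bits
  H(B) = 1.5850 bits
  H(C) = 1.5356 bits

Ranking: B > C > A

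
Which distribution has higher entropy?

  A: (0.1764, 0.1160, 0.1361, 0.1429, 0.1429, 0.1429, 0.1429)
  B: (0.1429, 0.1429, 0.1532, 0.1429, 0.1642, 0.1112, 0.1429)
B

Both distributions are close to uniform, making this a harder comparison.

H(A) = 2.7980 bits
H(B) = 2.7992 bits

The distribution closer to uniform has higher entropy.
Answer: B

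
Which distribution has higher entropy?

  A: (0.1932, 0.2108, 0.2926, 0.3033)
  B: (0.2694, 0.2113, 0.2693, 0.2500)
B

Both distributions are close to uniform, making this a harder comparison.

H(A) = 1.9726 bits
H(B) = 1.9933 bits

The distribution closer to uniform has higher entropy.
Answer: B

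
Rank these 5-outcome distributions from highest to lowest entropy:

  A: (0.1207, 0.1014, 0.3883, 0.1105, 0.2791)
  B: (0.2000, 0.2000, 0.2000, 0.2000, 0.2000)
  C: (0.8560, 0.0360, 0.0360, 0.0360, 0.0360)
B > A > C

Key insight: Entropy is maximized by uniform distributions and minimized by concentrated distributions.

- Uniform distributions have maximum entropy log₂(5) = 2.3219 bits
- The more "peaked" or concentrated a distribution, the lower its entropy

Entropies:
  H(A) = 2.0979 bits
  H(B) = 2.3219 bits
  H(C) = 0.8826 bits

Ranking: B > A > C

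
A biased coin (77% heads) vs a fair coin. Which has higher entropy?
Fair coin

The fair coin is uniform (p=0.5), maximizing binary entropy at 1 bit. The biased coin has H(0.77) ≈ 0.778 bits — its outcome is more predictable, so its entropy is lower.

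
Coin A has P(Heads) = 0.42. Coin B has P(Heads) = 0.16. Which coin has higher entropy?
A

For binary distributions, entropy is maximized at p=0.5 and decreases as p moves toward 0 or 1.

H(A) = H(0.42) = 0.9815 bits
H(B) = H(0.16) = 0.6343 bits

Distribution A (p=0.42) is closer to uniform (p=0.5), so it has higher entropy.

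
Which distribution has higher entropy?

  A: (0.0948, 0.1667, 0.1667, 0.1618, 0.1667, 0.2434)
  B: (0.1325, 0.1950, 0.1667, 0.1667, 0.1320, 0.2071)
B

Both distributions are close to uniform, making this a harder comparison.

H(A) = 2.5361 bits
H(B) = 2.5641 bits

The distribution closer to uniform has higher entropy.
Answer: B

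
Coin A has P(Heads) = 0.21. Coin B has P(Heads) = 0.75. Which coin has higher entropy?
B

For binary distributions, entropy is maximized at p=0.5 and decreases as p moves toward 0 or 1.

H(A) = H(0.21) = 0.7415 bits
H(B) = H(0.75) = 0.8113 bits

Distribution B (p=0.75) is closer to uniform (p=0.5), so it has higher entropy.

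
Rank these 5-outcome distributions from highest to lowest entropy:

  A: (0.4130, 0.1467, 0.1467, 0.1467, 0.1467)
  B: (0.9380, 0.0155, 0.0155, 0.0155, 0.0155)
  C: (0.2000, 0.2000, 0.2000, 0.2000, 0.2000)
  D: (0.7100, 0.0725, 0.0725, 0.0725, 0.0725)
C > A > D > B

Key insight: Entropy is maximized by uniform distributions and minimized by concentrated distributions.

Entropies:
  H(A) = 2.1520 bits
  H(B) = 0.4593 bits
  H(C) = 2.3219 bits
  H(D) = 1.4487 bits

Ranking: C > A > D > B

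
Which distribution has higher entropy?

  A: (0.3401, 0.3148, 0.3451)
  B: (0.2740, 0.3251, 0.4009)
A

Both distributions are close to uniform, making this a harder comparison.

H(A) = 1.5838 bits
H(B) = 1.5674 bits

The distribution closer to uniform has higher entropy.
Answer: A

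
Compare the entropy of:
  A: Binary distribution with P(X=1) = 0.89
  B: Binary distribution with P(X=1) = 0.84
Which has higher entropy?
B

For binary distributions, entropy is maximized at p=0.5 and decreases as p moves toward 0 or 1.

H(A) = H(0.89) = 0.4999 bits
H(B) = H(0.84) = 0.6343 bits

Distribution B (p=0.84) is closer to uniform (p=0.5), so it has higher entropy.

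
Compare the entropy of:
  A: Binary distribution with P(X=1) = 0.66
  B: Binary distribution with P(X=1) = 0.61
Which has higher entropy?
B

For binary distributions, entropy is maximized at p=0.5 and decreases as p moves toward 0 or 1.

H(A) = H(0.66) = 0.9248 bits
H(B) = H(0.61) = 0.9648 bits

Distribution B (p=0.61) is closer to uniform (p=0.5), so it has higher entropy.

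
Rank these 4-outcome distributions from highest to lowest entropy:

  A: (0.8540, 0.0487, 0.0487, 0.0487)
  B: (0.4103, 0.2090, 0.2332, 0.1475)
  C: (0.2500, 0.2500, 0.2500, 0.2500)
C > B > A

Key insight: Entropy is maximized by uniform distributions and minimized by concentrated distributions.

- Uniform distributions have maximum entropy log₂(4) = 2.0000 bits
- The more "peaked" or concentrated a distribution, the lower its entropy

Entropies:
  H(A) = 0.8311 bits
  H(B) = 1.8964 bits
  H(C) = 2.0000 bits

Ranking: C > B > A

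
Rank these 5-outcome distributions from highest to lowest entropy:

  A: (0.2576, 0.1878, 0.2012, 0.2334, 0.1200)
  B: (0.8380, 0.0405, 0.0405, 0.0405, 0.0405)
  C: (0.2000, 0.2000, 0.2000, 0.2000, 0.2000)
C > A > B

Key insight: Entropy is maximized by uniform distributions and minimized by concentrated distributions.

- Uniform distributions have maximum entropy log₂(5) = 2.3219 bits
- The more "peaked" or concentrated a distribution, the lower its entropy

Entropies:
  H(A) = 2.2796 bits
  H(B) = 0.9631 bits
  H(C) = 2.3219 bits

Ranking: C > A > B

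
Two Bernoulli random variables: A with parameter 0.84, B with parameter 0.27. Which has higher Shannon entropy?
B

For binary distributions, entropy is maximized at p=0.5 and decreases as p moves toward 0 or 1.

H(A) = H(0.84) = 0.6343 bits
H(B) = H(0.27) = 0.8415 bits

Distribution B (p=0.27) is closer to uniform (p=0.5), so it has higher entropy.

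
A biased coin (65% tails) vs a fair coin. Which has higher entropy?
Fair coin

The fair coin is uniform (p=0.5), maximizing binary entropy at 1 bit. The biased coin has H(0.65) ≈ 0.934 bits — its outcome is more predictable, so its entropy is lower.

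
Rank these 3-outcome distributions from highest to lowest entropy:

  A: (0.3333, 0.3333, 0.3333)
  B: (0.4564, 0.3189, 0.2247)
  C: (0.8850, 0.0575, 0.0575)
A > B > C

Key insight: Entropy is maximized by uniform distributions and minimized by concentrated distributions.

- Uniform distributions have maximum entropy log₂(3) = 1.5850 bits
- The more "peaked" or concentrated a distribution, the lower its entropy

Entropies:
  H(A) = 1.5850 bits
  H(B) = 1.5263 bits
  H(C) = 0.6298 bits

Ranking: A > B > C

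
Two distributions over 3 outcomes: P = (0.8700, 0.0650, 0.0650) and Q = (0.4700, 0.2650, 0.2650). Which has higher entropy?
Q

P is highly concentrated on one outcome (87%), making it nearly deterministic. Q spreads its mass more evenly (max 47%). The more spread-out distribution has higher entropy: H(P) ≈ 0.687 bits, H(Q) ≈ 1.527 bits.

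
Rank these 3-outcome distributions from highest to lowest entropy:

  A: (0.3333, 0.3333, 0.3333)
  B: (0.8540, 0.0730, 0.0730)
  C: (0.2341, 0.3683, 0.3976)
A > C > B

Key insight: Entropy is maximized by uniform distributions and minimized by concentrated distributions.

- Uniform distributions have maximum entropy log₂(3) = 1.5850 bits
- The more "peaked" or concentrated a distribution, the lower its entropy

Entropies:
  H(A) = 1.5850 bits
  H(B) = 0.7457 bits
  H(C) = 1.5502 bits

Ranking: A > C > B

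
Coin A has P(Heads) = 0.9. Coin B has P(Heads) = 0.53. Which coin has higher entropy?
B

For binary distributions, entropy is maximized at p=0.5 and decreases as p moves toward 0 or 1.

H(A) = H(0.9) = 0.4690 bits
H(B) = H(0.53) = 0.9974 bits

Distribution B (p=0.53) is closer to uniform (p=0.5), so it has higher entropy.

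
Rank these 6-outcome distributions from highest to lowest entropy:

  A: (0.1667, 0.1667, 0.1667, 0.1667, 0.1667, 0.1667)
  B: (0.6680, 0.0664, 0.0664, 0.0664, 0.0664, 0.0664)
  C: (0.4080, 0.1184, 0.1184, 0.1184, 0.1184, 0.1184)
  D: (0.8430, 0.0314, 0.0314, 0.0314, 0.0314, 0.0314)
A > C > B > D

Key insight: Entropy is maximized by uniform distributions and minimized by concentrated distributions.

Entropies:
  H(A) = 2.5850 bits
  H(B) = 1.6878 bits
  H(C) = 2.3500 bits
  H(D) = 0.9916 bits

Ranking: A > C > B > D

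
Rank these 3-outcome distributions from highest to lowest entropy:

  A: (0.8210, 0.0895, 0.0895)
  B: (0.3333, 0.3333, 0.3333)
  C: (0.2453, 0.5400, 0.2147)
B > C > A

Key insight: Entropy is maximized by uniform distributions and minimized by concentrated distributions.

- Uniform distributions have maximum entropy log₂(3) = 1.5850 bits
- The more "peaked" or concentrated a distribution, the lower its entropy

Entropies:
  H(A) = 0.8569 bits
  H(B) = 1.5850 bits
  H(C) = 1.4540 bits

Ranking: B > C > A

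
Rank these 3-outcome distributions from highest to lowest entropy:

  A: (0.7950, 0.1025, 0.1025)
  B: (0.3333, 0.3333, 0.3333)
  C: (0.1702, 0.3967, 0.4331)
B > C > A

Key insight: Entropy is maximized by uniform distributions and minimized by concentrated distributions.

- Uniform distributions have maximum entropy log₂(3) = 1.5850 bits
- The more "peaked" or concentrated a distribution, the lower its entropy

Entropies:
  H(A) = 0.9368 bits
  H(B) = 1.5850 bits
  H(C) = 1.4868 bits

Ranking: B > C > A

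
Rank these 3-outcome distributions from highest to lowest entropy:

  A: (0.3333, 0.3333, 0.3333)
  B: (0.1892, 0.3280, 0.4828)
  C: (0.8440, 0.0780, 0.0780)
A > B > C

Key insight: Entropy is maximized by uniform distributions and minimized by concentrated distributions.

- Uniform distributions have maximum entropy log₂(3) = 1.5850 bits
- The more "peaked" or concentrated a distribution, the lower its entropy

Entropies:
  H(A) = 1.5850 bits
  H(B) = 1.4892 bits
  H(C) = 0.7807 bits

Ranking: A > B > C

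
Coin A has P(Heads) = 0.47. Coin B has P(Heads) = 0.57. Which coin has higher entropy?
A

For binary distributions, entropy is maximized at p=0.5 and decreases as p moves toward 0 or 1.

H(A) = H(0.47) = 0.9974 bits
H(B) = H(0.57) = 0.9858 bits

Distribution A (p=0.47) is closer to uniform (p=0.5), so it has higher entropy.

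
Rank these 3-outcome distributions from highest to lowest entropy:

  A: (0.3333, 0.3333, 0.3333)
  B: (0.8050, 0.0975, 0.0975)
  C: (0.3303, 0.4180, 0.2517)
A > C > B

Key insight: Entropy is maximized by uniform distributions and minimized by concentrated distributions.

- Uniform distributions have maximum entropy log₂(3) = 1.5850 bits
- The more "peaked" or concentrated a distribution, the lower its entropy

Entropies:
  H(A) = 1.5850 bits
  H(B) = 0.9068 bits
  H(C) = 1.5548 bits

Ranking: A > C > B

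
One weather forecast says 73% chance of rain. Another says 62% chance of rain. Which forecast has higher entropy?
62% forecast

Treat each forecast as a Bernoulli distribution. Binary entropy is maximized at p=0.5 and falls off symmetrically toward 0 or 1. The 62% forecast is closer to 50%, so it is more uncertain. H(73%) ≈ 0.841 bits, H(62%) ≈ 0.958 bits.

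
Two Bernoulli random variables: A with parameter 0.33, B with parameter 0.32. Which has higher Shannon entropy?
A

For binary distributions, entropy is maximized at p=0.5 and decreases as p moves toward 0 or 1.

H(A) = H(0.33) = 0.9149 bits
H(B) = H(0.32) = 0.9044 bits

Distribution A (p=0.33) is closer to uniform (p=0.5), so it has higher entropy.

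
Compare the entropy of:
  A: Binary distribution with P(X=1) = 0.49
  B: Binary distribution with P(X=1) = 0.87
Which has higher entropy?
A

For binary distributions, entropy is maximized at p=0.5 and decreases as p moves toward 0 or 1.

H(A) = H(0.49) = 0.9997 bits
H(B) = H(0.87) = 0.5574 bits

Distribution A (p=0.49) is closer to uniform (p=0.5), so it has higher entropy.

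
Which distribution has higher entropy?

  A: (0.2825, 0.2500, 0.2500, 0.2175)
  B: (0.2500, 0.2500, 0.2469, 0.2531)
B

Both distributions are close to uniform, making this a harder comparison.

H(A) = 1.9939 bits
H(B) = 1.9999 bits

The distribution closer to uniform has higher entropy.
Answer: B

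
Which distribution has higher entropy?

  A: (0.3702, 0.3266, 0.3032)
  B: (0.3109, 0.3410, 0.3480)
B

Both distributions are close to uniform, making this a harder comparison.

H(A) = 1.5800 bits
H(B) = 1.5833 bits

The distribution closer to uniform has higher entropy.
Answer: B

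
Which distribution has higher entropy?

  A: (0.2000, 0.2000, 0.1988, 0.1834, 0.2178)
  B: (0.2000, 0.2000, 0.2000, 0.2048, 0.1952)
B

Both distributions are close to uniform, making this a harder comparison.

H(A) = 2.3198 bits
H(B) = 2.3218 bits

The distribution closer to uniform has higher entropy.
Answer: B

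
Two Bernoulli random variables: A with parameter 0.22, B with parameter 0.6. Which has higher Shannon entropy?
B

For binary distributions, entropy is maximized at p=0.5 and decreases as p moves toward 0 or 1.

H(A) = H(0.22) = 0.7602 bits
H(B) = H(0.6) = 0.9710 bits

Distribution B (p=0.6) is closer to uniform (p=0.5), so it has higher entropy.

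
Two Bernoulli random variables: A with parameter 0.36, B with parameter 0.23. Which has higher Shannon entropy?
A

For binary distributions, entropy is maximized at p=0.5 and decreases as p moves toward 0 or 1.

H(A) = H(0.36) = 0.9427 bits
H(B) = H(0.23) = 0.7780 bits

Distribution A (p=0.36) is closer to uniform (p=0.5), so it has higher entropy.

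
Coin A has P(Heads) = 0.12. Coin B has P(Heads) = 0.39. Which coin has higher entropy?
B

For binary distributions, entropy is maximized at p=0.5 and decreases as p moves toward 0 or 1.

H(A) = H(0.12) = 0.5294 bits
H(B) = H(0.39) = 0.9648 bits

Distribution B (p=0.39) is closer to uniform (p=0.5), so it has higher entropy.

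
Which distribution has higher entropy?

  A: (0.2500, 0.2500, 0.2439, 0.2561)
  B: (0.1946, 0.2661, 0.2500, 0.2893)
A

Both distributions are close to uniform, making this a harder comparison.

H(A) = 1.9998 bits
H(B) = 1.9854 bits

The distribution closer to uniform has higher entropy.
Answer: A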